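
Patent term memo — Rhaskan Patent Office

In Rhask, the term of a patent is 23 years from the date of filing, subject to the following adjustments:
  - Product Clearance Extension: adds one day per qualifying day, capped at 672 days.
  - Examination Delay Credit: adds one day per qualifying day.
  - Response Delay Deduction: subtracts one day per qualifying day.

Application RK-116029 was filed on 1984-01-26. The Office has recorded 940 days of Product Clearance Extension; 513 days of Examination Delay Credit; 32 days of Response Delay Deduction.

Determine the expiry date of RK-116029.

Base term: filing date + 23 years → 26 January 2007.
Product Clearance Extension: 940 days claimed exceeds the 672-day cap, so +672 days → 28 November 2008.
Examination Delay Credit: +513 days → 25 April 2010.
Response Delay Deduction: −32 days → 24 March 2010.

March 24, 2010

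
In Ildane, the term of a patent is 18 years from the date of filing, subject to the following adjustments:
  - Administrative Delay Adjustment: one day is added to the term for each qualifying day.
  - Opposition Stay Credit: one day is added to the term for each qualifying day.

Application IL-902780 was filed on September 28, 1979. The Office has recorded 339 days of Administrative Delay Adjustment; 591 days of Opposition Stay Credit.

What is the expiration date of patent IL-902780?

Base term: filing date + 18 years → 28 September 1997.
Administrative Delay Adjustment: +339 days → 2 September 1998.
Opposition Stay Credit: +591 days → 15 April 2000.

April 15, 2000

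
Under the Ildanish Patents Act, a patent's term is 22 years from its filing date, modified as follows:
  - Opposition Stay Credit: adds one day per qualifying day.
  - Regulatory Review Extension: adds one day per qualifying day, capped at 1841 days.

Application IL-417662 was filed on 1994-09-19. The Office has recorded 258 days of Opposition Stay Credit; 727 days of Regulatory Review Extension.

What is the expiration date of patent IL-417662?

2019-06-01

Base term: filing date + 22 years → 19 September 2016.
Opposition Stay Credit: +258 days → 4 June 2017.
Regulatory Review Extension: 727 days (within the 1841-day cap) → +727 days → 1 June 2019.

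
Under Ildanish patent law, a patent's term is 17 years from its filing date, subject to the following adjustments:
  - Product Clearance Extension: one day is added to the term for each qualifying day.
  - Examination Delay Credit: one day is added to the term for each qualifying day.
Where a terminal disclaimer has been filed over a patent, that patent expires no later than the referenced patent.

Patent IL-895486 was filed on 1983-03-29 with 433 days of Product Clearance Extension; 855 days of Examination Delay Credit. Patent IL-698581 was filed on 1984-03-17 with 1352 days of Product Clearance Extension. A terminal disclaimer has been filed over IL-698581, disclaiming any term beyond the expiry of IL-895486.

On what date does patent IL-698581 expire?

Natural term of IL-698581:
  Base: filing + 17 years → 17 March 2001.
  Product Clearance Extension: +1352 days → 28 November 2004.
Expiry of referenced patent IL-895486:
  Base: filing + 17 years → 29 March 2000.
  Product Clearance Extension: +433 days → 5 June 2001.
  Examination Delay Credit: +855 days → 8 October 2003.
Terminal disclaimer: IL-698581 expires on the earlier of 28 November 2004 and 8 October 2003.

2003-10-08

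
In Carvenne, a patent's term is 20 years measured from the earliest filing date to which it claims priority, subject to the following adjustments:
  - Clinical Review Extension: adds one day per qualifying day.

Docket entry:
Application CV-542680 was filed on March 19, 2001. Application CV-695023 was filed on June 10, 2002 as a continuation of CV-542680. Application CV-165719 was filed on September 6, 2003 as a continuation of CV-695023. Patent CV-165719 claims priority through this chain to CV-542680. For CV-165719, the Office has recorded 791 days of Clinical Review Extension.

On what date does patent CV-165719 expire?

Earliest priority filing: 19 March 2001.
Base term: 19 March 2001 + 20 years → 19 March 2021.
Clinical Review Extension: +791 days → 19 May 2023.

May 19, 2023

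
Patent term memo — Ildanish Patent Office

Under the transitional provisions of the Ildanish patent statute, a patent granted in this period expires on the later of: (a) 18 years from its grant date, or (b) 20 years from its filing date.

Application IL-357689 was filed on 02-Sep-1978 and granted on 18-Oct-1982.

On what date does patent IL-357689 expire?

(a) grant + 18 years → 18 October 2000.
(b) filing + 20 years → 2 September 1998.
Later of the two: 18 October 2000.

October 18, 2000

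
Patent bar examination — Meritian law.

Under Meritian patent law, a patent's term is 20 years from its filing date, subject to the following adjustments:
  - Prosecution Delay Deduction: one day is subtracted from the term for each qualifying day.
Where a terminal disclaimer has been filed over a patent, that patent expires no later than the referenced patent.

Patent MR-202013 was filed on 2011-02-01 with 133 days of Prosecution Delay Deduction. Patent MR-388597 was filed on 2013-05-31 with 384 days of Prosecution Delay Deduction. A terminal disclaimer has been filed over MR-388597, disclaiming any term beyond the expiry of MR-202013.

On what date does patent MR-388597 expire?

2030-09-21

Natural term of MR-388597:
  Base: filing + 20 years → 31 May 2033.
  Prosecution Delay Deduction: −384 days → 12 May 2032.
Expiry of referenced patent MR-202013:
  Base: filing + 20 years → 1 February 2031.
  Prosecution Delay Deduction: −133 days → 21 September 2030.
Terminal disclaimer: MR-388597 expires on the earlier of 12 May 2032 and 21 September 2030.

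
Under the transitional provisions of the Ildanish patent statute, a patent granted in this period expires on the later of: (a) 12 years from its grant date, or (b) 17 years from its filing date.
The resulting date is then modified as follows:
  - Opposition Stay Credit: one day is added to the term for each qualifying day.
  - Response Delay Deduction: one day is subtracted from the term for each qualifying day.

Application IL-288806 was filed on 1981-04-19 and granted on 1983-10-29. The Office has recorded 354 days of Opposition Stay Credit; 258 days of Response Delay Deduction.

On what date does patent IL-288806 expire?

(a) grant + 12 years → 29 October 1995.
(b) filing + 17 years → 19 April 1998.
Later of the two: 19 April 1998.
Opposition Stay Credit: +354 days → 8 April 1999.
Response Delay Deduction: −258 days → 24 July 1998.

1998-07-24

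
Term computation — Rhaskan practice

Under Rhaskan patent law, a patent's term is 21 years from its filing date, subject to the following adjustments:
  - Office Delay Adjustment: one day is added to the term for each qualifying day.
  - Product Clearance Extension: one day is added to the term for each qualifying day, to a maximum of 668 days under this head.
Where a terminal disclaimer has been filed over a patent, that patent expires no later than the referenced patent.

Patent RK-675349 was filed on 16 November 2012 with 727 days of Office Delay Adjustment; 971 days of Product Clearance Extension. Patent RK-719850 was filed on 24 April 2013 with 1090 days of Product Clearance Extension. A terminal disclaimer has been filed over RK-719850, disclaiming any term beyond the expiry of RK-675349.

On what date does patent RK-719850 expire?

Natural term of RK-719850:
  Base: filing + 21 years → 24 April 2034.
  Product Clearance Extension: 1090 days claimed exceeds the 668-day cap, so +668 days → 21 February 2036.
Expiry of referenced patent RK-675349:
  Base: filing + 21 years → 16 November 2033.
  Office Delay Adjustment: +727 days → 13 November 2035.
  Product Clearance Extension: 971 days claimed exceeds the 668-day cap, so +668 days → 11 September 2037.
Terminal disclaimer: RK-719850 expires on the earlier of 21 February 2036 and 11 September 2037.

2036-02-21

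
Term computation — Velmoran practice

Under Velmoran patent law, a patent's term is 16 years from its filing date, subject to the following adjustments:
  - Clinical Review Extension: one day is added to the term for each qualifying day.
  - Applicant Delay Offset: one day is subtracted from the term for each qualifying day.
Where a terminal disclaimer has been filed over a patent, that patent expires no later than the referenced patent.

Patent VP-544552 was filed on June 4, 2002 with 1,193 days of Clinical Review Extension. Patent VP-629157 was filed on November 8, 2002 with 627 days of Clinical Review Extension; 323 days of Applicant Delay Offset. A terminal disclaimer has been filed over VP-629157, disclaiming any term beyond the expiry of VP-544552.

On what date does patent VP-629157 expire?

September 8, 2019

Natural term of VP-629157:
  Base: filing + 16 years → 8 November 2018.
  Clinical Review Extension: +627 days → 27 July 2020.
  Applicant Delay Offset: −323 days → 8 September 2019.
Expiry of referenced patent VP-544552:
  Base: filing + 16 years → 4 June 2018.
  Clinical Review Extension: +1193 days → 9 September 2021.
Terminal disclaimer: VP-629157 expires on the earlier of 8 September 2019 and 9 September 2021.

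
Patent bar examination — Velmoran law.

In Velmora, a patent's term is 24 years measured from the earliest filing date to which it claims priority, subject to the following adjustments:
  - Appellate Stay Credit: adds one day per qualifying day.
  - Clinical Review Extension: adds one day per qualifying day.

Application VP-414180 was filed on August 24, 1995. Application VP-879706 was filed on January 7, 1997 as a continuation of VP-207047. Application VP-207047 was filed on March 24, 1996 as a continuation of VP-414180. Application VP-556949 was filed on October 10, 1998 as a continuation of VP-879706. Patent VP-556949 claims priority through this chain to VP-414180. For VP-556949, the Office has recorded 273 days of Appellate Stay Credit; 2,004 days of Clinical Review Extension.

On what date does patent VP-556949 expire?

2025-11-17

Earliest priority filing: 24 August 1995.
Base term: 24 August 1995 + 24 years → 24 August 2019.
Appellate Stay Credit: +273 days → 23 May 2020.
Clinical Review Extension: +2004 days → 17 November 2025.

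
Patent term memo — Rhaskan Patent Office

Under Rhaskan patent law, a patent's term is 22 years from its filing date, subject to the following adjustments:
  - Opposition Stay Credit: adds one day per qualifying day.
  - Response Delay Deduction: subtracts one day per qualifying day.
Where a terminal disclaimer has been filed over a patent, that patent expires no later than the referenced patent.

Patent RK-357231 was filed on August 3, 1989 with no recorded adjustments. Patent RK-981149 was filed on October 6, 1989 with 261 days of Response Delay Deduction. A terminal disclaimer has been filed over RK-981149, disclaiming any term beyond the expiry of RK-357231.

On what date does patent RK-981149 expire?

2011-01-18

Natural term of RK-981149:
  Base: filing + 22 years → 6 October 2011.
  Response Delay Deduction: −261 days → 18 January 2011.
Expiry of referenced patent RK-357231:
  Base: filing + 22 years → 3 August 2011.
Terminal disclaimer: RK-981149 expires on the earlier of 18 January 2011 and 3 August 2011.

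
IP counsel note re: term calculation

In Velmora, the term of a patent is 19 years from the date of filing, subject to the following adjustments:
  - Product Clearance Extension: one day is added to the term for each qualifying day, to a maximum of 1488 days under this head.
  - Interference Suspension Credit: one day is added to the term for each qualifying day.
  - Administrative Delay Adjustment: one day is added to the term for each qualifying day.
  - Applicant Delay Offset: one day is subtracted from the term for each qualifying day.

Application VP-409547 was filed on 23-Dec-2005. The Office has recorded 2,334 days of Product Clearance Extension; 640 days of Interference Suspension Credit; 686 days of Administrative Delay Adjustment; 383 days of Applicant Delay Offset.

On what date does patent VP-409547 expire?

August 20, 2031

Base term: filing date + 19 years → 23 December 2024.
Product Clearance Extension: 2334 days claimed exceeds the 1488-day cap, so +1488 days → 19 January 2029.
Interference Suspension Credit: +640 days → 21 October 2030.
Administrative Delay Adjustment: +686 days → 6 September 2032.
Applicant Delay Offset: −383 days → 20 August 2031.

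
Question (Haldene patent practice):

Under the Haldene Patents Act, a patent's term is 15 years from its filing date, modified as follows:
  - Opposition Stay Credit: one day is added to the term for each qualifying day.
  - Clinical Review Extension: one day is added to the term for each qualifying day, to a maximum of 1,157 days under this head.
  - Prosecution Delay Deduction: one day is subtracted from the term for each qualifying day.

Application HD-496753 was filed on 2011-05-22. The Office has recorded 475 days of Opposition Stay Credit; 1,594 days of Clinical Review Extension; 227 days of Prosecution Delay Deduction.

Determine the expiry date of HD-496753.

Base term: filing date + 15 years → 22 May 2026.
Opposition Stay Credit: +475 days → 9 September 2027.
Clinical Review Extension: 1594 days claimed exceeds the 1157-day cap, so +1157 days → 9 November 2030.
Prosecution Delay Deduction: −227 days → 27 March 2030.

March 27, 2030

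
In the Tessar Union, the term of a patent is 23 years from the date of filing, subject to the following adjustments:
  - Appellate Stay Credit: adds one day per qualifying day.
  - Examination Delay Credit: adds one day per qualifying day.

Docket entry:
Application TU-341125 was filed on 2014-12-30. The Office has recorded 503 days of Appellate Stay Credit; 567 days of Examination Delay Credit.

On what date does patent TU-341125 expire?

Base term: filing date + 23 years → 30 December 2037.
Appellate Stay Credit: +503 days → 17 May 2039.
Examination Delay Credit: +567 days → 4 December 2040.

2040-12-04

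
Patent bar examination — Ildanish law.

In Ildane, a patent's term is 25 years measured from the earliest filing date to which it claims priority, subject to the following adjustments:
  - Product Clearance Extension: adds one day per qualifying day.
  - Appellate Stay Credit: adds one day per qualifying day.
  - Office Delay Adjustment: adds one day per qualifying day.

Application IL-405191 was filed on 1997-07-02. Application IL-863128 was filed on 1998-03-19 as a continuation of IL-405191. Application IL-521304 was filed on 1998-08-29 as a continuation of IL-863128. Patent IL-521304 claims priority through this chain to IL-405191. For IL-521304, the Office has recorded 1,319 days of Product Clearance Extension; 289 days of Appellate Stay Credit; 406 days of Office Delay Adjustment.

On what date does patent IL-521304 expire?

2028-01-06

Earliest priority filing: 2 July 1997.
Base term: 2 July 1997 + 25 years → 2 July 2022.
Product Clearance Extension: +1319 days → 10 February 2026.
Appellate Stay Credit: +289 days → 26 November 2026.
Office Delay Adjustment: +406 days → 6 January 2028.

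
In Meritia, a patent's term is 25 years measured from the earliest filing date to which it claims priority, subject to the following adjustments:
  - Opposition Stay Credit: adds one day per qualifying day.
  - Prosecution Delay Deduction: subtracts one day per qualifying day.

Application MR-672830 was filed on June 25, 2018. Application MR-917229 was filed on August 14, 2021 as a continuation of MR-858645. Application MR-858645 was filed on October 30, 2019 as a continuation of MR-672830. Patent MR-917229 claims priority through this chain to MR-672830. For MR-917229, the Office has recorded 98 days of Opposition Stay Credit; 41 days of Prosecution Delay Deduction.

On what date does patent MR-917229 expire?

Earliest priority filing: 25 June 2018.
Base term: 25 June 2018 + 25 years → 25 June 2043.
Opposition Stay Credit: +98 days → 1 October 2043.
Prosecution Delay Deduction: −41 days → 21 August 2043.

August 21, 2043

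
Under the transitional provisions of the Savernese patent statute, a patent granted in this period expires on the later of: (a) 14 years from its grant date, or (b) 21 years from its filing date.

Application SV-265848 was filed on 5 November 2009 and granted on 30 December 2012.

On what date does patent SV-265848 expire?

(a) grant + 14 years → 30 December 2026.
(b) filing + 21 years → 5 November 2030.
Later of the two: 5 November 2030.

2030-11-05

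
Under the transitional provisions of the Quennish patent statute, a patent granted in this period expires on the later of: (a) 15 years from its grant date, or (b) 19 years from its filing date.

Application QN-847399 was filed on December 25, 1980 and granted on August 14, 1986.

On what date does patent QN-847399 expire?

August 14, 2001

(a) grant + 15 years → 14 August 2001.
(b) filing + 19 years → 25 December 1999.
Later of the two: 14 August 2001.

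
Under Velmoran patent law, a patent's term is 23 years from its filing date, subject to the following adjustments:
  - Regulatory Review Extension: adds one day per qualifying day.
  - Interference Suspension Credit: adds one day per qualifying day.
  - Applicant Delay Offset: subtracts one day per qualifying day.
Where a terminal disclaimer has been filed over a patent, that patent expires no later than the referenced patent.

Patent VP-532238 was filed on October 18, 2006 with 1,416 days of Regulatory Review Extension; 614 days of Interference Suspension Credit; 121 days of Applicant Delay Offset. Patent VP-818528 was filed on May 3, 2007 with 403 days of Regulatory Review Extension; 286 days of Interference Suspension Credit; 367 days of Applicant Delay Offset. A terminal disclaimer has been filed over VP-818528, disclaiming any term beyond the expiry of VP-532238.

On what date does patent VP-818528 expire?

2031-03-21

Natural term of VP-818528:
  Base: filing + 23 years → 3 May 2030.
  Regulatory Review Extension: +403 days → 10 June 2031.
  Interference Suspension Credit: +286 days → 22 March 2032.
  Applicant Delay Offset: −367 days → 21 March 2031.
Expiry of referenced patent VP-532238:
  Base: filing + 23 years → 18 October 2029.
  Regulatory Review Extension: +1416 days → 3 September 2033.
  Interference Suspension Credit: +614 days → 10 May 2035.
  Applicant Delay Offset: −121 days → 9 January 2035.
Terminal disclaimer: VP-818528 expires on the earlier of 21 March 2031 and 9 January 2035.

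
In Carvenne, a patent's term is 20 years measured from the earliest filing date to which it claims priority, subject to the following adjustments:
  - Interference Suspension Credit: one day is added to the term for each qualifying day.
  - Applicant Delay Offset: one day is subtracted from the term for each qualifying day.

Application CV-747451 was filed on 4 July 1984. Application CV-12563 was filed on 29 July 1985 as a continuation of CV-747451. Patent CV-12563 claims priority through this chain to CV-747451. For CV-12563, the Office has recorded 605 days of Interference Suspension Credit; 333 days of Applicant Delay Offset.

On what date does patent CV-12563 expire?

Earliest priority filing: 4 July 1984.
Base term: 4 July 1984 + 20 years → 4 July 2004.
Interference Suspension Credit: +605 days → 1 March 2006.
Applicant Delay Offset: −333 days → 2 April 2005.

2005-04-02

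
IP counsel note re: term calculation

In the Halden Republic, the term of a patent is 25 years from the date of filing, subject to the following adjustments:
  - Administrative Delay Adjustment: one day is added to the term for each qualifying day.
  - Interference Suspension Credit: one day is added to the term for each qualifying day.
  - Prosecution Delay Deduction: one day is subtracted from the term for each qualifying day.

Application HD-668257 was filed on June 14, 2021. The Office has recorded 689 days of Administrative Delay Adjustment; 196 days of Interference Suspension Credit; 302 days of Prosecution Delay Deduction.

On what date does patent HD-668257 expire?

2048-01-18

Base term: filing date + 25 years → 14 June 2046.
Administrative Delay Adjustment: +689 days → 3 May 2048.
Interference Suspension Credit: +196 days → 15 November 2048.
Prosecution Delay Deduction: −302 days → 18 January 2048.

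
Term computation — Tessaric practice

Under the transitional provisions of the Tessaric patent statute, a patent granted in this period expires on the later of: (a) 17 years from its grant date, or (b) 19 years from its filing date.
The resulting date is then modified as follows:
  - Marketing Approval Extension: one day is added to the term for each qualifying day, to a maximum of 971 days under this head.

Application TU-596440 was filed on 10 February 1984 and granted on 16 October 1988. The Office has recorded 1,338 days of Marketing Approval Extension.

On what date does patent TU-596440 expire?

(a) grant + 17 years → 16 October 2005.
(b) filing + 19 years → 10 February 2003.
Later of the two: 16 October 2005.
Marketing Approval Extension: 1338 days claimed exceeds the 971-day cap, so +971 days → 13 June 2008.

2008-06-13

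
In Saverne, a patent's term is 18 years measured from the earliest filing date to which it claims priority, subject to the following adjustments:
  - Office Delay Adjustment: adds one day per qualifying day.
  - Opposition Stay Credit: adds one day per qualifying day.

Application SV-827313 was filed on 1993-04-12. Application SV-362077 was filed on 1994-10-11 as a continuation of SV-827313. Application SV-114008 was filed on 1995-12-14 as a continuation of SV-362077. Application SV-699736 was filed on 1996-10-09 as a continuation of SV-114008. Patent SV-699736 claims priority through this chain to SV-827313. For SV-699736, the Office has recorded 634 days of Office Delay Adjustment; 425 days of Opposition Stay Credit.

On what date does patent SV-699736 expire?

Earliest priority filing: 12 April 1993.
Base term: 12 April 1993 + 18 years → 12 April 2011.
Office Delay Adjustment: +634 days → 5 January 2013.
Opposition Stay Credit: +425 days → 6 March 2014.

2014-03-06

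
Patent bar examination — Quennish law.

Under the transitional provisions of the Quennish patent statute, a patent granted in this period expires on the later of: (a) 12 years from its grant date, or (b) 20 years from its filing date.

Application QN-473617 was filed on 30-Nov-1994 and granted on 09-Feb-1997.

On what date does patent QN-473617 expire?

(a) grant + 12 years → 9 February 2009.
(b) filing + 20 years → 30 November 2014.
Later of the two: 30 November 2014.

November 30, 2014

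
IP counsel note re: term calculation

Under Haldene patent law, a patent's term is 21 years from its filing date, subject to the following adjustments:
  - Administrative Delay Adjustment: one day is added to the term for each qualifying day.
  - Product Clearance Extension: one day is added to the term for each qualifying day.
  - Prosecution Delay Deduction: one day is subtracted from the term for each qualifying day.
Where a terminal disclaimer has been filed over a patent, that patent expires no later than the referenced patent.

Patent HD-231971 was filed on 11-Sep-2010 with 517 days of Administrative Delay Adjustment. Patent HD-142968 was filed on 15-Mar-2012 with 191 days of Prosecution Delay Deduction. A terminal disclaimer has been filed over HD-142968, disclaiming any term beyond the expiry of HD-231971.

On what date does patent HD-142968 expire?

Natural term of HD-142968:
  Base: filing + 21 years → 15 March 2033.
  Prosecution Delay Deduction: −191 days → 5 September 2032.
Expiry of referenced patent HD-231971:
  Base: filing + 21 years → 11 September 2031.
  Administrative Delay Adjustment: +517 days → 9 February 2033.
Terminal disclaimer: HD-142968 expires on the earlier of 5 September 2032 and 9 February 2033.

2032-09-05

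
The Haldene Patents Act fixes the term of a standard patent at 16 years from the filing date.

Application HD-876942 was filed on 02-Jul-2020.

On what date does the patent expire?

Filing date + 16 years → 2 July 2036.

July 2, 2036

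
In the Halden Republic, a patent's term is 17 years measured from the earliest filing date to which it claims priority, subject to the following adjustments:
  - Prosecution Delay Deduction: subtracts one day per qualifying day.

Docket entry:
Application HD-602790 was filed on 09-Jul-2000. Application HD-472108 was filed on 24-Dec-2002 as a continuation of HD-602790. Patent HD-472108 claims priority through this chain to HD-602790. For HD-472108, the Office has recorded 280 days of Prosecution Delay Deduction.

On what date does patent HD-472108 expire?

Earliest priority filing: 9 July 2000.
Base term: 9 July 2000 + 17 years → 9 July 2017.
Prosecution Delay Deduction: −280 days → 2 October 2016.

2016-10-02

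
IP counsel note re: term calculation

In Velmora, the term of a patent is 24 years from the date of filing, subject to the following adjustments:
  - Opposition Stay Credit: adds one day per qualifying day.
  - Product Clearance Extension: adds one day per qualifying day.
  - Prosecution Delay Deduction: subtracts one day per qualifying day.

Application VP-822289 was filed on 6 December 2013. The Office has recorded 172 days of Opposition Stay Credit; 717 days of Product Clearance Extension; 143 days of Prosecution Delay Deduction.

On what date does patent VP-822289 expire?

December 22, 2039

Base term: filing date + 24 years → 6 December 2037.
Opposition Stay Credit: +172 days → 27 May 2038.
Product Clearance Extension: +717 days → 13 May 2040.
Prosecution Delay Deduction: −143 days → 22 December 2039.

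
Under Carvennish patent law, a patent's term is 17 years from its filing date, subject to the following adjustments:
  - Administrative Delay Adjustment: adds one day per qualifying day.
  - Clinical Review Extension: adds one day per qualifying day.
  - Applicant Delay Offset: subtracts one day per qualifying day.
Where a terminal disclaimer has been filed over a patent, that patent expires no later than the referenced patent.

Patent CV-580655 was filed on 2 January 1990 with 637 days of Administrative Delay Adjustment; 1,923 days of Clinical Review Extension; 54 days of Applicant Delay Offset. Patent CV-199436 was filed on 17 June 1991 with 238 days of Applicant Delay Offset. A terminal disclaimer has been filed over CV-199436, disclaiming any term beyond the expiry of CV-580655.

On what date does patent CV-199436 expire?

October 23, 2007

Natural term of CV-199436:
  Base: filing + 17 years → 17 June 2008.
  Applicant Delay Offset: −238 days → 23 October 2007.
Expiry of referenced patent CV-580655:
  Base: filing + 17 years → 2 January 2007.
  Administrative Delay Adjustment: +637 days → 30 September 2008.
  Clinical Review Extension: +1923 days → 5 January 2014.
  Applicant Delay Offset: −54 days → 12 November 2013.
Terminal disclaimer: CV-199436 expires on the earlier of 23 October 2007 and 12 November 2013.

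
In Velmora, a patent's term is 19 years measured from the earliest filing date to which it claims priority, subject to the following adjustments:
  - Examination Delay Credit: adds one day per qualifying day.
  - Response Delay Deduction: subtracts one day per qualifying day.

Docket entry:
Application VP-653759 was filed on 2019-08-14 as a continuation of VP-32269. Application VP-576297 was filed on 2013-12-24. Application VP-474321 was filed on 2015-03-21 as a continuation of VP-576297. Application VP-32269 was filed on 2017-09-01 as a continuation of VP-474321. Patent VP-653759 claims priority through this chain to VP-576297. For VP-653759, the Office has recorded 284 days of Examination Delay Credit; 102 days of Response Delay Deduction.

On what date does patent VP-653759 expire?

Earliest priority filing: 24 December 2013.
Base term: 24 December 2013 + 19 years → 24 December 2032.
Examination Delay Credit: +284 days → 4 October 2033.
Response Delay Deduction: −102 days → 24 June 2033.

June 24, 2033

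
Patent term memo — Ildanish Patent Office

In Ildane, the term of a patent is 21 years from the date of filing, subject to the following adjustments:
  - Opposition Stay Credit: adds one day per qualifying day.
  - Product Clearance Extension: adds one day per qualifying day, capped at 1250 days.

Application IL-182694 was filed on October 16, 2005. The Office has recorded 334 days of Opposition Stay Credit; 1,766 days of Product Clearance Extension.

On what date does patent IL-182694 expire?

Base term: filing date + 21 years → 16 October 2026.
Opposition Stay Credit: +334 days → 15 September 2027.
Product Clearance Extension: 1766 days claimed exceeds the 1250-day cap, so +1250 days → 16 February 2031.

2031-02-16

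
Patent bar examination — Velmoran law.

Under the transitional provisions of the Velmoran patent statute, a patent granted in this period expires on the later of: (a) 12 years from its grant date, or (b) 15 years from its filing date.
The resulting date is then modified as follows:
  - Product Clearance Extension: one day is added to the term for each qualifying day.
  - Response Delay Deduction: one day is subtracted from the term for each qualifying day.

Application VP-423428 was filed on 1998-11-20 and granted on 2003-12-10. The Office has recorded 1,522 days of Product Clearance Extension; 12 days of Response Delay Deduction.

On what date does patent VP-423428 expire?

(a) grant + 12 years → 10 December 2015.
(b) filing + 15 years → 20 November 2013.
Later of the two: 10 December 2015.
Product Clearance Extension: +1522 days → 9 February 2020.
Response Delay Deduction: −12 days → 28 January 2020.

2020-01-28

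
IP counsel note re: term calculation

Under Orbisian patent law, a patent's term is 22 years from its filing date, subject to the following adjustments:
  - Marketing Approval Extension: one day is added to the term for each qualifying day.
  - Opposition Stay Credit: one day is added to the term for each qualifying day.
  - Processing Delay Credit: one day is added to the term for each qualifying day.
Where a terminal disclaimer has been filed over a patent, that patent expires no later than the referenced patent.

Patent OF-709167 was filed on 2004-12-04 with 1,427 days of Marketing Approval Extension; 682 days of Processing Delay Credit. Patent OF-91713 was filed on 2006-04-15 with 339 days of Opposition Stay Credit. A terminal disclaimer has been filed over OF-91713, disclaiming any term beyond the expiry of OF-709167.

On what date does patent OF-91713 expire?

March 20, 2029

Natural term of OF-91713:
  Base: filing + 22 years → 15 April 2028.
  Opposition Stay Credit: +339 days → 20 March 2029.
Expiry of referenced patent OF-709167:
  Base: filing + 22 years → 4 December 2026.
  Marketing Approval Extension: +1427 days → 31 October 2030.
  Processing Delay Credit: +682 days → 12 September 2032.
Terminal disclaimer: OF-91713 expires on the earlier of 20 March 2029 and 12 September 2032.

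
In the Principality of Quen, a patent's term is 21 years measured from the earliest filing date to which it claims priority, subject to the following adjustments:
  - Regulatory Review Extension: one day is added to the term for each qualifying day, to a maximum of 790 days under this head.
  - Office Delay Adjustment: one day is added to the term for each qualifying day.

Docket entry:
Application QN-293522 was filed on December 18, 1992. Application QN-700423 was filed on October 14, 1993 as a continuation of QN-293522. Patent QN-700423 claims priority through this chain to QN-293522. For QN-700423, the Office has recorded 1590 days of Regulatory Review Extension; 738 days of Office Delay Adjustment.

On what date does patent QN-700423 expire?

Earliest priority filing: 18 December 1992.
Base term: 18 December 1992 + 21 years → 18 December 2013.
Regulatory Review Extension: 1590 days claimed exceeds the 790-day cap, so +790 days → 16 February 2016.
Office Delay Adjustment: +738 days → 23 February 2018.

2018-02-23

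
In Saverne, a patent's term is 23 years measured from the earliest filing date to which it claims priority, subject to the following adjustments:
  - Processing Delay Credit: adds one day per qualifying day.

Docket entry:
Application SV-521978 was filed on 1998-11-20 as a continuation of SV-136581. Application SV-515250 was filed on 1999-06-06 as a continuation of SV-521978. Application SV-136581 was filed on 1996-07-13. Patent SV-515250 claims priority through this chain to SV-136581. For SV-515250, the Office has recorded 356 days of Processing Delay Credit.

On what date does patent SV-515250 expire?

Earliest priority filing: 13 July 1996.
Base term: 13 July 1996 + 23 years → 13 July 2019.
Processing Delay Credit: +356 days → 3 July 2020.

July 3, 2020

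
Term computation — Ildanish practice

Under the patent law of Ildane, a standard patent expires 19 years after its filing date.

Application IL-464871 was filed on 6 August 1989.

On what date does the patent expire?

Filing date + 19 years → 6 August 2008.

2008-08-06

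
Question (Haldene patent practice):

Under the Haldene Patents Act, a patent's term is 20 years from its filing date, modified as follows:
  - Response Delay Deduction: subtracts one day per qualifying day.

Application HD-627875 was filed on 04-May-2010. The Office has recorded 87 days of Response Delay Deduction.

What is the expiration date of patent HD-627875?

Base term: filing date + 20 years → 4 May 2030.
Response Delay Deduction: −87 days → 6 February 2030.

February 6, 2030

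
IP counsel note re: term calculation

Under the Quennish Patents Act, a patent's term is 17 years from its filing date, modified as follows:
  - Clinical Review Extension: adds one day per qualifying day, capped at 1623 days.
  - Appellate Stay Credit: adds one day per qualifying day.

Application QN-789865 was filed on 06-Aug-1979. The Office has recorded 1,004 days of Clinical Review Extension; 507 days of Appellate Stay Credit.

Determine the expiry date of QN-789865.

September 25, 2000

Base term: filing date + 17 years → 6 August 1996.
Clinical Review Extension: 1004 days (within the 1623-day cap) → +1004 days → 7 May 1999.
Appellate Stay Credit: +507 days → 25 September 2000.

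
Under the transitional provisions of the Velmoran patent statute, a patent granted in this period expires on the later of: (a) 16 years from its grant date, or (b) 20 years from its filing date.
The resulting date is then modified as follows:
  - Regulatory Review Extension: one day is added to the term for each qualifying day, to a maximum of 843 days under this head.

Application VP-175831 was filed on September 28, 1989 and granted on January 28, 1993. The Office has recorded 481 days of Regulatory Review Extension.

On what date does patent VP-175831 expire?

(a) grant + 16 years → 28 January 2009.
(b) filing + 20 years → 28 September 2009.
Later of the two: 28 September 2009.
Regulatory Review Extension: 481 days (within the 843-day cap) → +481 days → 22 January 2011.

2011-01-22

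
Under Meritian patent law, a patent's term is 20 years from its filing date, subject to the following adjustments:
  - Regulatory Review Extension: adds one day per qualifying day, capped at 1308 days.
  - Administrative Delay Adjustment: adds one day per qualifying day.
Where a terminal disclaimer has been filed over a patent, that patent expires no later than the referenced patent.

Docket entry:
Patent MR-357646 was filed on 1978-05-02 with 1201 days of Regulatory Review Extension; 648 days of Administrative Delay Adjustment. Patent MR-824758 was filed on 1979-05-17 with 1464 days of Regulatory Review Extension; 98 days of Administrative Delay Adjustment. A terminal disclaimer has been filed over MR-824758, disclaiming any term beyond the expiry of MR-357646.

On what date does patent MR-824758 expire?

Natural term of MR-824758:
  Base: filing + 20 years → 17 May 1999.
  Regulatory Review Extension: 1464 days claimed exceeds the 1308-day cap, so +1308 days → 15 December 2002.
  Administrative Delay Adjustment: +98 days → 23 March 2003.
Expiry of referenced patent MR-357646:
  Base: filing + 20 years → 2 May 1998.
  Regulatory Review Extension: 1201 days (within the 1308-day cap) → +1201 days → 15 August 2001.
  Administrative Delay Adjustment: +648 days → 25 May 2003.
Terminal disclaimer: MR-824758 expires on the earlier of 23 March 2003 and 25 May 2003.

March 23, 2003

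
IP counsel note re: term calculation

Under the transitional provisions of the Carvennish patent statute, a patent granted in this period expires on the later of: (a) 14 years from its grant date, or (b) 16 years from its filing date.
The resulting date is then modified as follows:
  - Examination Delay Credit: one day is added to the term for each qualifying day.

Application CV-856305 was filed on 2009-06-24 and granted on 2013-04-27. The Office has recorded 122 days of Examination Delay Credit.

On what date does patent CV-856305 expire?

2027-08-27

(a) grant + 14 years → 27 April 2027.
(b) filing + 16 years → 24 June 2025.
Later of the two: 27 April 2027.
Examination Delay Credit: +122 days → 27 August 2027.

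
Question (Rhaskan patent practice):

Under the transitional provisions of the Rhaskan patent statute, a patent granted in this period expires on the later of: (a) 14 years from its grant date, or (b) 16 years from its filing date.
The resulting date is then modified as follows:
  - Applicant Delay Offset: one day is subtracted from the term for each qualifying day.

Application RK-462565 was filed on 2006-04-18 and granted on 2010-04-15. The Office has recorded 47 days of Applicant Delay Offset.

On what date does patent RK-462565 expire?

2024-02-28

(a) grant + 14 years → 15 April 2024.
(b) filing + 16 years → 18 April 2022.
Later of the two: 15 April 2024.
Applicant Delay Offset: −47 days → 28 February 2024.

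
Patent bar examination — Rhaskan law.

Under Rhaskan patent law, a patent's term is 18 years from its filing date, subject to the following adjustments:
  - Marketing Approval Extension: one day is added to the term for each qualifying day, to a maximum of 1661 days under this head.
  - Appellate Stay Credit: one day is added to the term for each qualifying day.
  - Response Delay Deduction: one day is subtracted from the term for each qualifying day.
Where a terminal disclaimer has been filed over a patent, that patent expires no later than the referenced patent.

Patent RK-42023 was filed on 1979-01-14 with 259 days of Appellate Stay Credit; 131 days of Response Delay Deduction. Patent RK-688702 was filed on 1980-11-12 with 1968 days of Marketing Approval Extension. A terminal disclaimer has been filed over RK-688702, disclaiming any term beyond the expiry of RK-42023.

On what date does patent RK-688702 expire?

1997-05-22

Natural term of RK-688702:
  Base: filing + 18 years → 12 November 1998.
  Marketing Approval Extension: 1968 days claimed exceeds the 1661-day cap, so +1661 days → 31 May 2003.
Expiry of referenced patent RK-42023:
  Base: filing + 18 years → 14 January 1997.
  Appellate Stay Credit: +259 days → 30 September 1997.
  Response Delay Deduction: −131 days → 22 May 1997.
Terminal disclaimer: RK-688702 expires on the earlier of 31 May 2003 and 22 May 1997.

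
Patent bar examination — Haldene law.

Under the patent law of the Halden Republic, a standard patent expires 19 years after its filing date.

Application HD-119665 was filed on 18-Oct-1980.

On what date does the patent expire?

Filing date + 19 years → 18 October 1999.

1999-10-18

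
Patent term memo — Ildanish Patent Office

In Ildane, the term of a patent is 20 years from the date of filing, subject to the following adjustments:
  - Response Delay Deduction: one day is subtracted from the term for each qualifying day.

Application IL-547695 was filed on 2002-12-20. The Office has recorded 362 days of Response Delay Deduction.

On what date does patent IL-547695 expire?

Base term: filing date + 20 years → 20 December 2022.
Response Delay Deduction: −362 days → 23 December 2021.

2021-12-23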